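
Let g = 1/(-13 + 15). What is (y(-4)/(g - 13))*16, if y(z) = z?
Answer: 128/25 ≈ 5.1200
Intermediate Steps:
g = ½ (g = 1/2 = ½ ≈ 0.50000)
(y(-4)/(g - 13))*16 = -4/(½ - 13)*16 = -4/(-25/2)*16 = -4*(-2/25)*16 = (8/25)*16 = 128/25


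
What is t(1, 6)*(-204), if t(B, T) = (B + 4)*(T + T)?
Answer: -12240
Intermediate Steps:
t(B, T) = 2*T*(4 + B) (t(B, T) = (4 + B)*(2*T) = 2*T*(4 + B))
t(1, 6)*(-204) = (2*6*(4 + 1))*(-204) = (2*6*5)*(-204) = 60*(-204) = -12240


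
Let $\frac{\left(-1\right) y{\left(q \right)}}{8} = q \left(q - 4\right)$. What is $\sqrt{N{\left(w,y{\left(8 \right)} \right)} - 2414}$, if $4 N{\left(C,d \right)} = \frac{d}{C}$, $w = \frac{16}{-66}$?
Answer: $5 i \sqrt{86} \approx 46.368 i$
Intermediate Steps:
$w = - \frac{8}{33}$ ($w = 16 \left(- \frac{1}{66}\right) = - \frac{8}{33} \approx -0.24242$)
$y{\left(q \right)} = - 8 q \left(-4 + q\right)$ ($y{\left(q \right)} = - 8 q \left(q - 4\right) = - 8 q \left(-4 + q\right)$)
$N{\left(C,d \right)} = \frac{d}{4 C}$ ($N{\left(C,d \right)} = \frac{d \frac{1}{C}}{4} = \frac{d}{4 C}$)
$\sqrt{N{\left(w,y{\left(8 \right)} \right)} - 2414} = \sqrt{\frac{8 \cdot 8 \left(4 - 8\right)}{4 \left(- \frac{8}{33}\right)} - 2414} = \sqrt{\frac{1}{4} \cdot 8 \cdot 8 \left(4 - 8\right) \left(- \frac{33}{8}\right) - 2414} = \sqrt{\frac{1}{4} \cdot 8 \cdot 8 \left(-4\right) \left(- \frac{33}{8}\right) - 2414} = \sqrt{\frac{1}{4} \left(-256\right) \left(- \frac{33}{8}\right) - 2414} = \sqrt{264 - 2414} = \sqrt{-2150} = 5 i \sqrt{86}$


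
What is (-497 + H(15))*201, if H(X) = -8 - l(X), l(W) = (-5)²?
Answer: -106530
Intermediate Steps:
l(W) = 25
H(X) = -33 (H(X) = -8 - 1*25 = -8 - 25 = -33)
(-497 + H(15))*201 = (-497 - 33)*201 = -530*201 = -106530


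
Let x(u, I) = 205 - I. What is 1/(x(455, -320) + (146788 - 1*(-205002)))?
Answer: 1/352315 ≈ 2.8384e-6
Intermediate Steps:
1/(x(455, -320) + (146788 - 1*(-205002))) = 1/((205 - 1*(-320)) + (146788 - 1*(-205002))) = 1/((205 + 320) + (146788 + 205002)) = 1/(525 + 351790) = 1/352315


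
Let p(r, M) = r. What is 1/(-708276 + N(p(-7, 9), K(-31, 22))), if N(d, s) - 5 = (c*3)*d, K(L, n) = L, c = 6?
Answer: -1/708397 ≈ -1.4116e-6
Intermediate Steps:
N(d, s) = 5 + 18*d (N(d, s) = 5 + (6*3)*d = 5 + 18*d)
1/(-708276 + N(p(-7, 9), K(-31, 22))) = 1/(-708276 + (5 + 18*(-7))) = 1/(-708276 + (5 - 126)) = 1/(-708276 - 121) = 1/(-708397) = -1/708397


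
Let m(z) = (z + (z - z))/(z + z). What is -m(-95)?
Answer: -1/2 ≈ -0.50000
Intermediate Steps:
m(z) = 1/2 (m(z) = (z + 0)/((2*z)) = z*(1/(2*z)) = 1/2)
-m(-95) = -1*1/2 = -1/2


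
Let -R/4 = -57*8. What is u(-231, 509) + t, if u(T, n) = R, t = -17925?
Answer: -16101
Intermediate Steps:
R = 1824 (R = -(-228)*8 = -4*(-456) = 1824)
u(T, n) = 1824
u(-231, 509) + t = 1824 - 17925 = -16101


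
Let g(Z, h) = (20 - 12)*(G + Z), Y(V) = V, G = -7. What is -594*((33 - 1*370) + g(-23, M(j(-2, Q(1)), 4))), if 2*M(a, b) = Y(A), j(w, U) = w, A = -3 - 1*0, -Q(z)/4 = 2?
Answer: 342738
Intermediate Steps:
Q(z) = -8 (Q(z) = -4*2 = -8)
A = -3 (A = -3 + 0 = -3)
M(a, b) = -3/2 (M(a, b) = (½)*(-3) = -3/2)
g(Z, h) = -56 + 8*Z (g(Z, h) = (20 - 12)*(-7 + Z) = 8*(-7 + Z) = -56 + 8*Z)
-594*((33 - 1*370) + g(-23, M(j(-2, Q(1)), 4))) = -594*((33 - 1*370) + (-56 + 8*(-23))) = -594*((33 - 370) + (-56 - 184)) = -594*(-337 - 240) = -594*(-577) = 342738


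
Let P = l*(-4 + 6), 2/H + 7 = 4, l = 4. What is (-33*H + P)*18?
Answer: 540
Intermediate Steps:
H = -2/3 (H = 2/(-7 + 4) = 2/(-3) = 2*(-1/3) = -2/3 ≈ -0.66667)
P = 8 (P = 4*(-4 + 6) = 4*2 = 8)
(-33*H + P)*18 = (-33*(-2/3) + 8)*18 = (22 + 8)*18 = 30*18 = 540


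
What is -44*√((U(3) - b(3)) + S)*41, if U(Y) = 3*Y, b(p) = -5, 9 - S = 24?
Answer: -1804*I ≈ -1804.0*I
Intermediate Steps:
S = -15 (S = 9 - 1*24 = 9 - 24 = -15)
-44*√((U(3) - b(3)) + S)*41 = -44*√((3*3 - 1*(-5)) - 15)*41 = -44*√((9 + 5) - 15)*41 = -44*√(14 - 15)*41 = -44*I*41 = -1804*I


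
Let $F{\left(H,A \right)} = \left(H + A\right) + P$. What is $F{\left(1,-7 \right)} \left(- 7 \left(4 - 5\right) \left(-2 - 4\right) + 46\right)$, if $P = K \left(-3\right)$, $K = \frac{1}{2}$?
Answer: $-30$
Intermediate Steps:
$K = \frac{1}{2} \approx 0.5$
$P = - \frac{3}{2}$ ($P = \frac{1}{2} \left(-3\right) = - \frac{3}{2} \approx -1.5$)
$F{\left(H,A \right)} = - \frac{3}{2} + A + H$ ($F{\left(H,A \right)} = \left(H + A\right) - \frac{3}{2} = \left(A + H\right) - \frac{3}{2} = - \frac{3}{2} + A + H$)
$F{\left(1,-7 \right)} \left(- 7 \left(4 - 5\right) \left(-2 - 4\right) + 46\right) = \left(- \frac{3}{2} - 7 + 1\right) \left(- 7 \left(4 - 5\right) \left(-2 - 4\right) + 46\right) = - \frac{15 \left(- 7 \left(\left(-1\right) \left(-6\right)\right) + 46\right)}{2} = - \frac{15 \left(\left(-7\right) 6 + 46\right)}{2} = - \frac{15 \left(-42 + 46\right)}{2} = \left(- \frac{15}{2}\right) 4 = -30$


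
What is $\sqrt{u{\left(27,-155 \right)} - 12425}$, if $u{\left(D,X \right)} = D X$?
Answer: $i \sqrt{16610} \approx 128.88 i$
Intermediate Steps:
$\sqrt{u{\left(27,-155 \right)} - 12425} = \sqrt{27 \left(-155\right) - 12425} = \sqrt{-4185 - 12425} = \sqrt{-16610} = i \sqrt{16610}$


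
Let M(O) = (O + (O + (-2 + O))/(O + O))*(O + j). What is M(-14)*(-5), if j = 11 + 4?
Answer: 905/14 ≈ 64.643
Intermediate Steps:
j = 15
M(O) = (15 + O)*(O + (-2 + 2*O)/(2*O)) (M(O) = (O + (O + (-2 + O))/(O + O))*(O + 15) = (O + (-2 + 2*O)/((2*O)))*(15 + O) = (O + (-2 + 2*O)*(1/(2*O)))*(15 + O) = (O + (-2 + 2*O)/(2*O))*(15 + O) = (15 + O)*(O + (-2 + 2*O)/(2*O)))
M(-14)*(-5) = (14 + (-14)² - 15/(-14) + 16*(-14))*(-5) = (14 + 196 - 15*(-1/14) - 224)*(-5) = (14 + 196 + 15/14 - 224)*(-5) = -181/14*(-5) = 905/14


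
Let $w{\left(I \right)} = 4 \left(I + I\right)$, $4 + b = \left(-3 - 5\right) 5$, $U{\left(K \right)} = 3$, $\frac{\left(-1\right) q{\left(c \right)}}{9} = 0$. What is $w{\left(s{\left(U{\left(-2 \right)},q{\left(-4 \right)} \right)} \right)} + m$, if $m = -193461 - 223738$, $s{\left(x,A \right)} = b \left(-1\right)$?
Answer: $-416847$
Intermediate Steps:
$q{\left(c \right)} = 0$ ($q{\left(c \right)} = \left(-9\right) 0 = 0$)
$b = -44$ ($b = -4 + \left(-3 - 5\right) 5 = -4 - 40 = -44$)
$s{\left(x,A \right)} = 44$ ($s{\left(x,A \right)} = \left(-44\right) \left(-1\right) = 44$)
$w{\left(I \right)} = 8 I$ ($w{\left(I \right)} = 4 \cdot 2 I = 8 I$)
$m = -417199$ ($m = -193461 - 223738 = -417199$)
$w{\left(s{\left(U{\left(-2 \right)},q{\left(-4 \right)} \right)} \right)} + m = 8 \cdot 44 - 417199 = 352 - 417199 = -416847$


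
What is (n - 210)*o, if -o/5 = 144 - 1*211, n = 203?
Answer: -2345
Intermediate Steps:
o = 335 (o = -5*(144 - 1*211) = -5*(144 - 211) = -5*(-67) = 335)
(n - 210)*o = (203 - 210)*335 = -7*335 = -2345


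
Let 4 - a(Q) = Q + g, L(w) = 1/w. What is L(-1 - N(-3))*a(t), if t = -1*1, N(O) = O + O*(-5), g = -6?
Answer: -11/13 ≈ -0.84615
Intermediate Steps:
N(O) = -4*O (N(O) = O - 5*O = -4*O)
t = -1
a(Q) = 10 - Q (a(Q) = 4 - (Q - 6) = 4 - (-6 + Q) = 4 + (6 - Q) = 10 - Q)
L(-1 - N(-3))*a(t) = (10 - 1*(-1))/(-1 - (-4)*(-3)) = (10 + 1)/(-1 - 1*12) = 11/(-1 - 12) = 11/(-13) = -1/13*11 = -11/13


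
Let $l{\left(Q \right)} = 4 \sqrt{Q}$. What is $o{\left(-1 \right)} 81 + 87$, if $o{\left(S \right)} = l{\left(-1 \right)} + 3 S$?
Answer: $-156 + 324 i \approx -156.0 + 324.0 i$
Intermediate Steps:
$o{\left(S \right)} = 3 S + 4 i$ ($o{\left(S \right)} = 4 \sqrt{-1} + 3 S = 4 i + 3 S = 3 S + 4 i$)
$o{\left(-1 \right)} 81 + 87 = \left(3 \left(-1\right) + 4 i\right) 81 + 87 = \left(-3 + 4 i\right) 81 + 87 = \left(-243 + 324 i\right) + 87 = -156 + 324 i$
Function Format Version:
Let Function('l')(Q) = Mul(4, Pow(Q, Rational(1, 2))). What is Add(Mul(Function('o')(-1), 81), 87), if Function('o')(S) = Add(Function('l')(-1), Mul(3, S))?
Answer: Add(-156, Mul(324, I)) ≈ Add(-156.00, Mul(324.00, I))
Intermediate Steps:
Function('o')(S) = Add(Mul(3, S), Mul(4, I)) (Function('o')(S) = Add(Mul(4, Pow(-1, Rational(1, 2))), Mul(3, S)) = Add(Mul(4, I), Mul(3, S)) = Add(Mul(3, S), Mul(4, I)))
Add(Mul(Function('o')(-1), 81), 87) = Add(Mul(Add(Mul(3, -1), Mul(4, I)), 81), 87) = Add(Mul(Add(-3, Mul(4, I)), 81), 87) = Add(Add(-243, Mul(324, I)), 87) = Add(-156, Mul(324, I))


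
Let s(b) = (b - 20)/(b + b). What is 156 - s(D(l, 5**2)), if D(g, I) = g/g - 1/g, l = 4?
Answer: 1013/6 ≈ 168.83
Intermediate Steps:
D(g, I) = 1 - 1/g
s(b) = (-20 + b)/(2*b) (s(b) = (-20 + b)/((2*b)) = (-20 + b)*(1/(2*b)) = (-20 + b)/(2*b))
156 - s(D(l, 5**2)) = 156 - (-20 + (-1 + 4)/4)/(2*((-1 + 4)/4)) = 156 - (-20 + (1/4)*3)/(2*((1/4)*3)) = 156 - (-20 + 3/4)/(2*3/4) = 156 - 4*(-77)/(2*3*4) = 156 - 1*(-77/6) = 156 + 77/6 = 1013/6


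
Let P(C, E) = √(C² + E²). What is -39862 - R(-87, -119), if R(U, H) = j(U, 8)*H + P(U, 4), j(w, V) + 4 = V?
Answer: -39386 - √7585 ≈ -39473.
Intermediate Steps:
j(w, V) = -4 + V
R(U, H) = √(16 + U²) + 4*H (R(U, H) = (-4 + 8)*H + √(U² + 4²) = 4*H + √(U² + 16) = 4*H + √(16 + U²) = √(16 + U²) + 4*H)
-39862 - R(-87, -119) = -39862 - (√(16 + (-87)²) + 4*(-119)) = -39862 - (√(16 + 7569) - 476) = -39862 - (√7585 - 476) = -39862 - (-476 + √7585) = -39862 + (476 - √7585) = -39386 - √7585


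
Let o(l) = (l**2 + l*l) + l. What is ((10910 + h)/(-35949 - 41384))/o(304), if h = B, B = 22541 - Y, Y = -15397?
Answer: -3053/894820143 ≈ -3.4119e-6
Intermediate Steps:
o(l) = l + 2*l**2 (o(l) = (l**2 + l**2) + l = 2*l**2 + l = l + 2*l**2)
B = 37938 (B = 22541 - 1*(-15397) = 22541 + 15397 = 37938)
h = 37938
((10910 + h)/(-35949 - 41384))/o(304) = ((10910 + 37938)/(-35949 - 41384))/((304*(1 + 2*304))) = (48848/(-77333))/((304*(1 + 608))) = (48848*(-1/77333))/((304*609)) = -48848/77333/185136 = -48848/77333*1/185136 = -3053/894820143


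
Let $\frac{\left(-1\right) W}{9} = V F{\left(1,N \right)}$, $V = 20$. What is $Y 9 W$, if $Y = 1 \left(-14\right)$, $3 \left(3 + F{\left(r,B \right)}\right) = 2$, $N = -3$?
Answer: $-52920$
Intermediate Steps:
$F{\left(r,B \right)} = - \frac{7}{3}$ ($F{\left(r,B \right)} = -3 + \frac{1}{3} \cdot 2 = -3 + \frac{2}{3} = - \frac{7}{3}$)
$W = 420$ ($W = - 9 \cdot 20 \left(- \frac{7}{3}\right) = \left(-9\right) \left(- \frac{140}{3}\right) = 420$)
$Y = -14$
$Y 9 W = \left(-14\right) 9 \cdot 420 = \left(-126\right) 420 = -52920$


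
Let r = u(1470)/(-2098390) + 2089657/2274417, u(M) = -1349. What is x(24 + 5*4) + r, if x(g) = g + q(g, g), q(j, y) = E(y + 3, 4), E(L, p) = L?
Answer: 438695847406093/4772613888630 ≈ 91.919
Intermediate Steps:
q(j, y) = 3 + y (q(j, y) = y + 3 = 3 + y)
x(g) = 3 + 2*g (x(g) = g + (3 + g) = 3 + 2*g)
r = 4387983540763/4772613888630 (r = -1349/(-2098390) + 2089657/2274417 = -1349*(-1/2098390) + 2089657*(1/2274417) = 1349/2098390 + 2089657/2274417 = 4387983540763/4772613888630 ≈ 0.91941)
x(24 + 5*4) + r = (3 + 2*(24 + 5*4)) + 4387983540763/4772613888630 = (3 + 2*(24 + 20)) + 4387983540763/4772613888630 = (3 + 2*44) + 4387983540763/4772613888630 = (3 + 88) + 4387983540763/4772613888630 = 91 + 4387983540763/4772613888630 = 438695847406093/4772613888630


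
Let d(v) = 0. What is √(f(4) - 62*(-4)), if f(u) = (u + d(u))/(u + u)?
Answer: √994/2 ≈ 15.764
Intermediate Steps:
f(u) = ½ (f(u) = (u + 0)/(u + u) = u/((2*u)) = u*(1/(2*u)) = ½)
√(f(4) - 62*(-4)) = √(½ - 62*(-4)) = √(½ + 248) = √(497/2) = √994/2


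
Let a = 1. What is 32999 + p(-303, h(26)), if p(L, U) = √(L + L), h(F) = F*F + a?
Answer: 32999 + I*√606 ≈ 32999.0 + 24.617*I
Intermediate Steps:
h(F) = 1 + F² (h(F) = F*F + 1 = F² + 1 = 1 + F²)
p(L, U) = √2*√L (p(L, U) = √(2*L) = √2*√L)
32999 + p(-303, h(26)) = 32999 + √2*√(-303) = 32999 + √2*(I*√303) = 32999 + I*√606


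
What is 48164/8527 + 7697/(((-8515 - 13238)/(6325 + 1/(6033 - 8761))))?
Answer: -376533729611635/168670267656 ≈ -2232.4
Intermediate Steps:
48164/8527 + 7697/(((-8515 - 13238)/(6325 + 1/(6033 - 8761)))) = 48164*(1/8527) + 7697/((-21753/(6325 + 1/(-2728)))) = 48164/8527 + 7697/((-21753/(6325 - 1/2728))) = 48164/8527 + 7697/((-21753/17254599/2728)) = 48164/8527 + 7697/((-21753*2728/17254599)) = 48164/8527 + 7697/(-19780728/5751533) = 48164/8527 + 7697*(-5751533/19780728) = 48164/8527 - 44269549501/19780728 = -376533729611635/168670267656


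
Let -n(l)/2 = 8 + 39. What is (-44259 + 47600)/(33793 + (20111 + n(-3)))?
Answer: 3341/53810 ≈ 0.062089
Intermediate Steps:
n(l) = -94 (n(l) = -2*(8 + 39) = -2*47 = -94)
(-44259 + 47600)/(33793 + (20111 + n(-3))) = (-44259 + 47600)/(33793 + (20111 - 94)) = 3341/(33793 + 20017) = 3341/53810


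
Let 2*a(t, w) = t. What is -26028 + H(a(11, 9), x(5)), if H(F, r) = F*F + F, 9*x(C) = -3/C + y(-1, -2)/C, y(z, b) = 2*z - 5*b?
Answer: -103969/4 ≈ -25992.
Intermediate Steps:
y(z, b) = -5*b + 2*z
a(t, w) = t/2
x(C) = 5/(9*C) (x(C) = (-3/C + (-5*(-2) + 2*(-1))/C)/9 = (-3/C + (10 - 2)/C)/9 = (-3/C + 8/C)/9 = (5/C)/9 = 5/(9*C))
H(F, r) = F + F² (H(F, r) = F² + F = F + F²)
-26028 + H(a(11, 9), x(5)) = -26028 + ((½)*11)*(1 + (½)*11) = -26028 + 11*(1 + 11/2)/2 = -26028 + (11/2)*(13/2) = -26028 + 143/4 = -103969/4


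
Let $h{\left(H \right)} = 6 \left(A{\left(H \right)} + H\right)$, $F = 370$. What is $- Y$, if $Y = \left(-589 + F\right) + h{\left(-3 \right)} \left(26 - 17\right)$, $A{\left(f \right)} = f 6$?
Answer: $1353$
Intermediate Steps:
$A{\left(f \right)} = 6 f$
$h{\left(H \right)} = 42 H$ ($h{\left(H \right)} = 6 \left(6 H + H\right) = 6 \cdot 7 H = 42 H$)
$Y = -1353$ ($Y = \left(-589 + 370\right) + 42 \left(-3\right) \left(26 - 17\right) = -219 - 1134 = -1353$)
$- Y = \left(-1\right) \left(-1353\right) = 1353$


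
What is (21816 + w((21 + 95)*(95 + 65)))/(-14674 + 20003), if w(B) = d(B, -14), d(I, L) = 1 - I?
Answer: 3257/5329 ≈ 0.61118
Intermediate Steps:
w(B) = 1 - B
(21816 + w((21 + 95)*(95 + 65)))/(-14674 + 20003) = (21816 + (1 - (21 + 95)*(95 + 65)))/(-14674 + 20003) = (21816 + (1 - 116*160))/5329 = (21816 + (1 - 1*18560))*(1/5329) = (21816 + (1 - 18560))*(1/5329) = (21816 - 18559)*(1/5329) = 3257*(1/5329) = 3257/5329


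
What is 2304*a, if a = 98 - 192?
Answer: -216576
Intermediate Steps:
a = -94
2304*a = 2304*(-94) = -216576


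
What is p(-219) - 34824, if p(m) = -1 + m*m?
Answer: 13136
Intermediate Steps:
p(m) = -1 + m²
p(-219) - 34824 = (-1 + (-219)²) - 34824 = (-1 + 47961) - 34824 = 47960 - 34824 = 13136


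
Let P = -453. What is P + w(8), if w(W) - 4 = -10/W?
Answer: -1801/4 ≈ -450.25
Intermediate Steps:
w(W) = 4 - 10/W
P + w(8) = -453 + (4 - 10/8) = -453 + (4 - 10*⅛) = -453 + (4 - 5/4) = -453 + 11/4 = -1801/4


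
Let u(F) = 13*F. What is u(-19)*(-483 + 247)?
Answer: 58292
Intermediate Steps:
u(-19)*(-483 + 247) = (13*(-19))*(-483 + 247) = -247*(-236) = 58292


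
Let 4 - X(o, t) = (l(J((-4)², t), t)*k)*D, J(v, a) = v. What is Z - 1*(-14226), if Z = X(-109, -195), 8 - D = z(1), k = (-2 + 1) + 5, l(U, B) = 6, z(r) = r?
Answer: 14062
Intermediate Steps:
k = 4 (k = -1 + 5 = 4)
D = 7 (D = 8 - 1*1 = 8 - 1 = 7)
X(o, t) = -164 (X(o, t) = 4 - 6*4*7 = 4 - 24*7 = 4 - 1*168 = 4 - 168 = -164)
Z = -164
Z - 1*(-14226) = -164 - 1*(-14226) = -164 + 14226 = 14062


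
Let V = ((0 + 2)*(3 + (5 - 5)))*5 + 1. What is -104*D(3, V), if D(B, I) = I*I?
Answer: -99944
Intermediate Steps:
V = 31 (V = (2*(3 + 0))*5 + 1 = (2*3)*5 + 1 = 6*5 + 1 = 30 + 1 = 31)
D(B, I) = I**2
-104*D(3, V) = -104*31**2 = -104*961 = -99944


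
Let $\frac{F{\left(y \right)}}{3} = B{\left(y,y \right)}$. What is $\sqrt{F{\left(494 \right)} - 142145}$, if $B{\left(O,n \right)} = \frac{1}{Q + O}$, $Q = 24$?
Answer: $\frac{i \sqrt{38140913426}}{518} \approx 377.02 i$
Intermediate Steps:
$B{\left(O,n \right)} = \frac{1}{24 + O}$
$F{\left(y \right)} = \frac{3}{24 + y}$
$\sqrt{F{\left(494 \right)} - 142145} = \sqrt{\frac{3}{24 + 494} - 142145} = \sqrt{\frac{3}{518} - 142145} = \sqrt{- \frac{73631107}{518}} = \frac{i \sqrt{38140913426}}{518}$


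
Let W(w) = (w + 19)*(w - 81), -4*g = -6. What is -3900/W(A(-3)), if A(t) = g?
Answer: 5200/2173 ≈ 2.3930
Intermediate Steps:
g = 3/2 (g = -1/4*(-6) = 3/2 ≈ 1.5000)
A(t) = 3/2
W(w) = (-81 + w)*(19 + w) (W(w) = (19 + w)*(-81 + w) = (-81 + w)*(19 + w))
-3900/W(A(-3)) = -3900/(-1539 + (3/2)**2 - 62*3/2) = -3900/(-1539 + 9/4 - 93) = -3900/(-6519/4) = -3900*(-4/6519) = 5200/2173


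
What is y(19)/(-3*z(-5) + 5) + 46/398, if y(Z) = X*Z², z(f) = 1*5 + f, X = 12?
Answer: 862183/995 ≈ 866.52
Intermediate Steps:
z(f) = 5 + f
y(Z) = 12*Z²
y(19)/(-3*z(-5) + 5) + 46/398 = (12*19²)/(-3*(5 - 5) + 5) + 46/398 = (12*361)/(-3*0 + 5) + 46*(1/398) = 4332/(0 + 5) + 23/199 = 4332/5 + 23/199 = 862183/995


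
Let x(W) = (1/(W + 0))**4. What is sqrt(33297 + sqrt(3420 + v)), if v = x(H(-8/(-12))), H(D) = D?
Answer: sqrt(133188 + 3*sqrt(6089))/2 ≈ 182.64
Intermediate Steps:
x(W) = W**(-4) (x(W) = (1/W)**4 = W**(-4))
v = 81/16 (v = (-8/(-12))**(-4) = (-8*(-1/12))**(-4) = (2/3)**(-4) = 81/16 ≈ 5.0625)
sqrt(33297 + sqrt(3420 + v)) = sqrt(33297 + sqrt(3420 + 81/16)) = sqrt(33297 + sqrt(54801/16)) = sqrt(33297 + 3*sqrt(6089)/4)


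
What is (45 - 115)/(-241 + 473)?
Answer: -35/116 ≈ -0.30172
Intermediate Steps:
(45 - 115)/(-241 + 473) = -70/232 = (1/232)*(-70) = -35/116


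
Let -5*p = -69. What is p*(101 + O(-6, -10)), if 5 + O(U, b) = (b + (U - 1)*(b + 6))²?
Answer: 5796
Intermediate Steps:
p = 69/5 (p = -⅕*(-69) = 69/5 ≈ 13.800)
O(U, b) = -5 + (b + (-1 + U)*(6 + b))² (O(U, b) = -5 + (b + (U - 1)*(b + 6))² = -5 + (b + (-1 + U)*(6 + b))²)
p*(101 + O(-6, -10)) = 69*(101 + (-5 + (-6 + 6*(-6) - 6*(-10))²))/5 = 69*(101 + (-5 + (-6 - 36 + 60)²))/5 = 69*(101 + (-5 + 18²))/5 = 69*(101 + (-5 + 324))/5 = 69*(101 + 319)/5 = (69/5)*420 = 5796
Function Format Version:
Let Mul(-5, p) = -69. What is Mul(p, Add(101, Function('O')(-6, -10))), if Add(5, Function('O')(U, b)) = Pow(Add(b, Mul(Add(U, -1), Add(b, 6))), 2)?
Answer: 5796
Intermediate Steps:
p = Rational(69, 5) (p = Mul(Rational(-1, 5), -69) = Rational(69, 5) ≈ 13.800)
Function('O')(U, b) = Add(-5, Pow(Add(b, Mul(Add(-1, U), Add(6, b))), 2)) (Function('O')(U, b) = Add(-5, Pow(Add(b, Mul(Add(U, -1), Add(b, 6))), 2)) = Add(-5, Pow(Add(b, Mul(Add(-1, U), Add(6, b))), 2)))
Mul(p, Add(101, Function('O')(-6, -10))) = Mul(Rational(69, 5), Add(101, Add(-5, Pow(Add(-6, Mul(6, -6), Mul(-6, -10)), 2)))) = Mul(Rational(69, 5), Add(101, Add(-5, Pow(Add(-6, -36, 60), 2)))) = Mul(Rational(69, 5), Add(101, Add(-5, Pow(18, 2)))) = Mul(Rational(69, 5), Add(101, Add(-5, 324))) = Mul(Rational(69, 5), Add(101, 319)) = Mul(Rational(69, 5), 420) = 5796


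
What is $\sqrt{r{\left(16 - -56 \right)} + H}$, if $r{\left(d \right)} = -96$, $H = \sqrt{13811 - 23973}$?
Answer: $\sqrt{-96 + i \sqrt{10162}} \approx 4.6478 + 10.844 i$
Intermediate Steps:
$H = i \sqrt{10162}$ ($H = \sqrt{-10162} = i \sqrt{10162} \approx 100.81 i$)
$\sqrt{r{\left(16 - -56 \right)} + H} = \sqrt{-96 + i \sqrt{10162}}$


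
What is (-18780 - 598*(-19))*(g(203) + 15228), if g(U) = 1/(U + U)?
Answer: -22931148421/203 ≈ -1.1296e+8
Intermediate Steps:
g(U) = 1/(2*U)
(-18780 - 598*(-19))*(g(203) + 15228) = (-18780 - 598*(-19))*((½)/203 + 15228) = (-18780 + 11362)*((½)*(1/203) + 15228) = -7418*(1/406 + 15228) = -7418*6182569/406 = -22931148421/203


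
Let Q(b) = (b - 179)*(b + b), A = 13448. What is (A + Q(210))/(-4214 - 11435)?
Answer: -26468/15649 ≈ -1.6914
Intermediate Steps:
Q(b) = 2*b*(-179 + b) (Q(b) = (-179 + b)*(2*b) = 2*b*(-179 + b))
(A + Q(210))/(-4214 - 11435) = (13448 + 2*210*(-179 + 210))/(-4214 - 11435) = (13448 + 2*210*31)/(-15649) = (13448 + 13020)*(-1/15649) = 26468*(-1/15649) = -26468/15649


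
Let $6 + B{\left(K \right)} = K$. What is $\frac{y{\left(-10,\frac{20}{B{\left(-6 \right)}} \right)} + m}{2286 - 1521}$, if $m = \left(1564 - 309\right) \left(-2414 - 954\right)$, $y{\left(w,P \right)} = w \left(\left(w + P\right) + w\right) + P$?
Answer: $-5525$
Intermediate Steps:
$B{\left(K \right)} = -6 + K$
$y{\left(w,P \right)} = P + w \left(P + 2 w\right)$ ($y{\left(w,P \right)} = w \left(\left(P + w\right) + w\right) + P = w \left(P + 2 w\right) + P = P + w \left(P + 2 w\right)$)
$m = -4226840$ ($m = 1255 \left(-3368\right) = -4226840$)
$\frac{y{\left(-10,\frac{20}{B{\left(-6 \right)}} \right)} + m}{2286 - 1521} = \frac{\left(\frac{20}{-6 - 6} + 2 \left(-10\right)^{2} + \frac{20}{-6 - 6} \left(-10\right)\right) - 4226840}{2286 - 1521} = \frac{\left(\frac{20}{-12} + 2 \cdot 100 + \frac{20}{-12} \left(-10\right)\right) - 4226840}{765} = \left(\left(20 \left(- \frac{1}{12}\right) + 200 + 20 \left(- \frac{1}{12}\right) \left(-10\right)\right) - 4226840\right) \frac{1}{765} = \left(\left(- \frac{5}{3} + 200 - - \frac{50}{3}\right) - 4226840\right) \frac{1}{765} = \left(\left(- \frac{5}{3} + 200 + \frac{50}{3}\right) - 4226840\right) \frac{1}{765} = \left(215 - 4226840\right) \frac{1}{765} = \left(-4226625\right) \frac{1}{765} = -5525$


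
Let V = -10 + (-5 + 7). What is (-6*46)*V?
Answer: 2208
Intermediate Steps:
V = -8 (V = -10 + 2 = -8)
(-6*46)*V = -6*46*(-8) = -276*(-8) = 2208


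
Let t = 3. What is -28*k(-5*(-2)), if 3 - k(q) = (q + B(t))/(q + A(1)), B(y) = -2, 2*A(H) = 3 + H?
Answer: -196/3 ≈ -65.333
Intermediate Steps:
A(H) = 3/2 + H/2 (A(H) = (3 + H)/2 = 3/2 + H/2)
k(q) = 3 - (-2 + q)/(2 + q) (k(q) = 3 - (q - 2)/(q + (3/2 + (½)*1)) = 3 - (-2 + q)/(q + (3/2 + ½)) = 3 - (-2 + q)/(q + 2) = 3 - (-2 + q)/(2 + q))
-28*k(-5*(-2)) = -56*(4 - 5*(-2))/(2 - 5*(-2)) = -56*(4 + 10)/(2 + 10) = -56*14/12 = -28*7/3 = -196/3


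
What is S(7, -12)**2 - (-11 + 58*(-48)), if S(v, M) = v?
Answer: 2844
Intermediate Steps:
S(7, -12)**2 - (-11 + 58*(-48)) = 7**2 - (-11 + 58*(-48)) = 49 - (-11 - 2784) = 49 - 1*(-2795) = 49 + 2795 = 2844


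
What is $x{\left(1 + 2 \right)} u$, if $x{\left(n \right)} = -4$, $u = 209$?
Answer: $-836$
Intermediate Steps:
$x{\left(1 + 2 \right)} u = \left(-4\right) 209 = -836$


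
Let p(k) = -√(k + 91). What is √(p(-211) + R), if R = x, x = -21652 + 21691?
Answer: √(39 - 2*I*√30) ≈ 6.3051 - 0.86869*I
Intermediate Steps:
p(k) = -√(91 + k)
x = 39
R = 39
√(p(-211) + R) = √(-√(91 - 211) + 39) = √(-√(-120) + 39) = √(-2*I*√30 + 39) = √(39 - 2*I*√30)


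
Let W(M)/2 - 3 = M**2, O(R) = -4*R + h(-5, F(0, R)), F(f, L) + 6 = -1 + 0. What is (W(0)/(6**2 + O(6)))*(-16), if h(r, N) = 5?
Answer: -96/17 ≈ -5.6471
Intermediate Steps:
F(f, L) = -7 (F(f, L) = -6 + (-1 + 0) = -6 - 1 = -7)
O(R) = 5 - 4*R (O(R) = -4*R + 5 = 5 - 4*R)
W(M) = 6 + 2*M**2
(W(0)/(6**2 + O(6)))*(-16) = ((6 + 2*0**2)/(6**2 + (5 - 4*6)))*(-16) = ((6 + 2*0)/(36 + (5 - 24)))*(-16) = ((6 + 0)/(36 - 19))*(-16) = (6/17)*(-16) = -96/17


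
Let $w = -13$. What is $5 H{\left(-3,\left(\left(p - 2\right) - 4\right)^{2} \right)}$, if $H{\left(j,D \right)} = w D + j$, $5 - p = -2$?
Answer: $-80$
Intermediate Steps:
$p = 7$ ($p = 5 - -2 = 5 + 2 = 7$)
$H{\left(j,D \right)} = j - 13 D$ ($H{\left(j,D \right)} = - 13 D + j = j - 13 D$)
$5 H{\left(-3,\left(\left(p - 2\right) - 4\right)^{2} \right)} = 5 \left(-3 - 13 \left(\left(7 - 2\right) - 4\right)^{2}\right) = 5 \left(-3 - 13 \left(5 - 4\right)^{2}\right) = 5 \left(-3 - 13 \cdot 1^{2}\right) = 5 \left(-3 - 13\right) = 5 \left(-16\right) = -80$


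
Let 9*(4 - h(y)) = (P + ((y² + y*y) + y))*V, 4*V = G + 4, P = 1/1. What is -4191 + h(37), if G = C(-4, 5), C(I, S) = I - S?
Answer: -34213/9 ≈ -3801.4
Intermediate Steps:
G = -9 (G = -4 - 1*5 = -4 - 5 = -9)
P = 1
V = -5/4 (V = (-9 + 4)/4 = (¼)*(-5) = -5/4 ≈ -1.2500)
h(y) = 149/36 + 5*y²/18 + 5*y/36 (h(y) = 4 - (1 + ((y² + y*y) + y))*(-5)/(9*4) = 4 - (1 + ((y² + y²) + y))*(-5)/(9*4) = 4 - (1 + (2*y² + y))*(-5)/(9*4) = 4 - (1 + (y + 2*y²))*(-5)/(9*4) = 4 - (1 + y + 2*y²)*(-5)/(9*4) = 4 - (-5/4 - 5*y²/2 - 5*y/4)/9 = 4 + (5/36 + 5*y²/18 + 5*y/36) = 149/36 + 5*y²/18 + 5*y/36)
-4191 + h(37) = -4191 + (149/36 + (5/18)*37² + (5/36)*37) = -4191 + (149/36 + (5/18)*1369 + 185/36) = -4191 + (149/36 + 6845/18 + 185/36) = -4191 + 3506/9 = -34213/9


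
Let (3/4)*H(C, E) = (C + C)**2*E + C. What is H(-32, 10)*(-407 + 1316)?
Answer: 49604736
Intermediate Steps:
H(C, E) = 4*C/3 + 16*E*C**2/3 (H(C, E) = 4*((C + C)**2*E + C)/3 = 4*((2*C)**2*E + C)/3 = 4*((4*C**2)*E + C)/3 = 4*(4*E*C**2 + C)/3 = 4*(C + 4*E*C**2)/3 = 4*C/3 + 16*E*C**2/3)
H(-32, 10)*(-407 + 1316) = ((4/3)*(-32)*(1 + 4*(-32)*10))*(-407 + 1316) = ((4/3)*(-32)*(1 - 1280))*909 = ((4/3)*(-32)*(-1279))*909 = (163712/3)*909 = 49604736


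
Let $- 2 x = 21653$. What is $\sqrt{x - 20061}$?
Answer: $\frac{5 i \sqrt{4942}}{2} \approx 175.75 i$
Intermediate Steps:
$x = - \frac{21653}{2}$ ($x = \left(- \frac{1}{2}\right) 21653 = - \frac{21653}{2} \approx -10827.0$)
$\sqrt{x - 20061} = \sqrt{- \frac{21653}{2} - 20061} = \sqrt{- \frac{61775}{2}} = \frac{5 i \sqrt{4942}}{2}$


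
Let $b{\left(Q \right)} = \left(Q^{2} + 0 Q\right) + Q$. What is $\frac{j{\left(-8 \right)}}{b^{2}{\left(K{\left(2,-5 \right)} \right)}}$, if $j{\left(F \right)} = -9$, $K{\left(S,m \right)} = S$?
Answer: $- \frac{1}{4} \approx -0.25$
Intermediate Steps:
$b{\left(Q \right)} = Q + Q^{2}$ ($b{\left(Q \right)} = \left(Q^{2} + 0\right) + Q = Q^{2} + Q = Q + Q^{2}$)
$\frac{j{\left(-8 \right)}}{b^{2}{\left(K{\left(2,-5 \right)} \right)}} = \frac{1}{\left(2 \left(1 + 2\right)\right)^{2}} \left(-9\right) = \frac{1}{\left(2 \cdot 3\right)^{2}} \left(-9\right) = \frac{1}{6^{2}} \left(-9\right) = \frac{1}{36} \left(-9\right) = - \frac{1}{4}$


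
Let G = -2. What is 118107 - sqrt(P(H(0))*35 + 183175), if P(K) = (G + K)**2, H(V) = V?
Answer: 118107 - 11*sqrt(1515) ≈ 1.1768e+5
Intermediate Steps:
P(K) = (-2 + K)**2
118107 - sqrt(P(H(0))*35 + 183175) = 118107 - sqrt((-2 + 0)**2*35 + 183175) = 118107 - sqrt((-2)**2*35 + 183175) = 118107 - sqrt(4*35 + 183175) = 118107 - sqrt(140 + 183175) = 118107 - sqrt(183315) = 118107 - 11*sqrt(1515)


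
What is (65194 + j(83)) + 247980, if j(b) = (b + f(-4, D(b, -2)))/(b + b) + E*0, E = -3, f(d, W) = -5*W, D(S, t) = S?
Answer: 313172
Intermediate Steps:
j(b) = -2 (j(b) = (b - 5*b)/(b + b) - 3*0 = (-4*b)/((2*b)) + 0 = (-4*b)*(1/(2*b)) + 0 = -2 + 0 = -2)
(65194 + j(83)) + 247980 = (65194 - 2) + 247980 = 65192 + 247980 = 313172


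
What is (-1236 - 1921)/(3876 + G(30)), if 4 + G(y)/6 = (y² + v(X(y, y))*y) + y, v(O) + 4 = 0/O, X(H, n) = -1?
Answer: -287/792 ≈ -0.36237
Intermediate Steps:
v(O) = -4 (v(O) = -4 + 0/O = -4 + 0 = -4)
G(y) = -24 - 18*y + 6*y² (G(y) = -24 + 6*((y² - 4*y) + y) = -24 + 6*(y² - 3*y) = -24 + (-18*y + 6*y²) = -24 - 18*y + 6*y²)
(-1236 - 1921)/(3876 + G(30)) = (-1236 - 1921)/(3876 + (-24 - 18*30 + 6*30²)) = -3157/(3876 + (-24 - 540 + 6*900)) = -3157/(3876 + (-24 - 540 + 5400)) = -3157/(3876 + 4836) = -3157/8712 = -3157*1/8712 = -287/792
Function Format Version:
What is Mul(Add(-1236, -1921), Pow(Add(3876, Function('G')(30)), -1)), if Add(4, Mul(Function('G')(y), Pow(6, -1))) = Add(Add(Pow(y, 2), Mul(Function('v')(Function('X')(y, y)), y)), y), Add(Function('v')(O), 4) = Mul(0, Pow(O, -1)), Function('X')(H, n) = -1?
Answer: Rational(-287, 792) ≈ -0.36237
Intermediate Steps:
Function('v')(O) = -4 (Function('v')(O) = Add(-4, Mul(0, Pow(O, -1))) = Add(-4, 0) = -4)
Function('G')(y) = Add(-24, Mul(-18, y), Mul(6, Pow(y, 2))) (Function('G')(y) = Add(-24, Mul(6, Add(Add(Pow(y, 2), Mul(-4, y)), y))) = Add(-24, Mul(6, Add(Pow(y, 2), Mul(-3, y)))) = Add(-24, Add(Mul(-18, y), Mul(6, Pow(y, 2)))) = Add(-24, Mul(-18, y), Mul(6, Pow(y, 2))))
Mul(Add(-1236, -1921), Pow(Add(3876, Function('G')(30)), -1)) = Mul(Add(-1236, -1921), Pow(Add(3876, Add(-24, Mul(-18, 30), Mul(6, Pow(30, 2)))), -1)) = Mul(-3157, Pow(Add(3876, Add(-24, -540, Mul(6, 900))), -1)) = Mul(-3157, Pow(Add(3876, Add(-24, -540, 5400)), -1)) = Mul(-3157, Pow(Add(3876, 4836), -1)) = Mul(-3157, Pow(8712, -1)) = Mul(-3157, Rational(1, 8712)) = Rational(-287, 792)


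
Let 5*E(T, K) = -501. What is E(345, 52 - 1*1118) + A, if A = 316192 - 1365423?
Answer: -5246656/5 ≈ -1.0493e+6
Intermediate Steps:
E(T, K) = -501/5 (E(T, K) = (⅕)*(-501) = -501/5)
A = -1049231
E(345, 52 - 1*1118) + A = -501/5 - 1049231 = -5246656/5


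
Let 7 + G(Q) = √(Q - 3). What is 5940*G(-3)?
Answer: -41580 + 5940*I*√6 ≈ -41580.0 + 14550.0*I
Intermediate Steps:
G(Q) = -7 + √(-3 + Q) (G(Q) = -7 + √(Q - 3) = -7 + √(-3 + Q))
5940*G(-3) = 5940*(-7 + √(-3 - 3)) = 5940*(-7 + √(-6)) = 5940*(-7 + I*√6) = -41580 + 5940*I*√6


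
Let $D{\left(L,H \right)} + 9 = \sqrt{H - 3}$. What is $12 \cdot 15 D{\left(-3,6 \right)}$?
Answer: $-1620 + 180 \sqrt{3} \approx -1308.2$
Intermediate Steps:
$D{\left(L,H \right)} = -9 + \sqrt{-3 + H}$ ($D{\left(L,H \right)} = -9 + \sqrt{H - 3} = -9 + \sqrt{-3 + H}$)
$12 \cdot 15 D{\left(-3,6 \right)} = 12 \cdot 15 \left(-9 + \sqrt{-3 + 6}\right) = 180 \left(-9 + \sqrt{3}\right) = -1620 + 180 \sqrt{3}$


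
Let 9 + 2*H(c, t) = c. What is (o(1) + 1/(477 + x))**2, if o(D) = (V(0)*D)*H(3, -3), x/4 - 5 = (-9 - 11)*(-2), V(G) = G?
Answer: 1/431649 ≈ 2.3167e-6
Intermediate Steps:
H(c, t) = -9/2 + c/2
x = 180 (x = 20 + 4*((-9 - 11)*(-2)) = 20 + 4*(-20*(-2)) = 20 + 4*40 = 20 + 160 = 180)
o(D) = 0 (o(D) = (0*D)*(-9/2 + (1/2)*3) = 0*(-9/2 + 3/2) = 0*(-3) = 0)
(o(1) + 1/(477 + x))**2 = (0 + 1/(477 + 180))**2 = (0 + 1/657)**2 = (1/657)**2 = 1/431649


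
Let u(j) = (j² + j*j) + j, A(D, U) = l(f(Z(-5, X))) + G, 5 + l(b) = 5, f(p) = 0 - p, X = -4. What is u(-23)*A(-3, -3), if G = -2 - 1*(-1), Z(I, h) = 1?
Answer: -1035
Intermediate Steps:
f(p) = -p
l(b) = 0 (l(b) = -5 + 5 = 0)
G = -1 (G = -2 + 1 = -1)
A(D, U) = -1 (A(D, U) = 0 - 1 = -1)
u(j) = j + 2*j² (u(j) = (j² + j²) + j = 2*j² + j = j + 2*j²)
u(-23)*A(-3, -3) = -23*(1 + 2*(-23))*(-1) = -23*(1 - 46)*(-1) = -23*(-45)*(-1) = 1035*(-1) = -1035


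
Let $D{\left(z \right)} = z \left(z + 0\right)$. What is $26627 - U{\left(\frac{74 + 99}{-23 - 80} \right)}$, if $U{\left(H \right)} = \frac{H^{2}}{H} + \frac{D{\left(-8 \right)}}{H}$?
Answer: $\frac{475175418}{17819} \approx 26667.0$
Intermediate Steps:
$D{\left(z \right)} = z^{2}$ ($D{\left(z \right)} = z z = z^{2}$)
$U{\left(H \right)} = H + \frac{64}{H}$ ($U{\left(H \right)} = \frac{H^{2}}{H} + \frac{\left(-8\right)^{2}}{H} = H + \frac{64}{H}$)
$26627 - U{\left(\frac{74 + 99}{-23 - 80} \right)} = 26627 - \left(\frac{74 + 99}{-23 - 80} + \frac{64}{\left(74 + 99\right) \frac{1}{-23 - 80}}\right) = 26627 - \left(\frac{173}{-103} + \frac{64}{173 \frac{1}{-103}}\right) = 26627 - \left(173 \left(- \frac{1}{103}\right) + \frac{64}{173 \left(- \frac{1}{103}\right)}\right) = 26627 - \left(- \frac{173}{103} + \frac{64}{- \frac{173}{103}}\right) = 26627 - \left(- \frac{173}{103} + 64 \left(- \frac{103}{173}\right)\right) = 26627 - \left(- \frac{173}{103} - \frac{6592}{173}\right) = 26627 - - \frac{708905}{17819} = 26627 + \frac{708905}{17819} = \frac{475175418}{17819}$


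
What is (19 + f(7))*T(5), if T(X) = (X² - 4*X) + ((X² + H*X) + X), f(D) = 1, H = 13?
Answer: 2000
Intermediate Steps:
T(X) = 2*X² + 10*X (T(X) = (X² - 4*X) + ((X² + 13*X) + X) = (X² - 4*X) + (X² + 14*X) = 2*X² + 10*X)
(19 + f(7))*T(5) = (19 + 1)*(2*5*(5 + 5)) = 20*(2*5*10) = 20*100 = 2000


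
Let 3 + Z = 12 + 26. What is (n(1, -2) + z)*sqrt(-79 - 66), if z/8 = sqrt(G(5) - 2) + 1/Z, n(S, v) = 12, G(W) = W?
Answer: I*sqrt(145)*(428/35 + 8*sqrt(3)) ≈ 314.1*I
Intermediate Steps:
Z = 35 (Z = -3 + (12 + 26) = -3 + 38 = 35)
z = 8/35 + 8*sqrt(3) (z = 8*(sqrt(5 - 2) + 1/35) = 8*(sqrt(3) + 1/35) = 8*(1/35 + sqrt(3)) = 8/35 + 8*sqrt(3) ≈ 14.085)
(n(1, -2) + z)*sqrt(-79 - 66) = (12 + (8/35 + 8*sqrt(3)))*sqrt(-79 - 66) = (428/35 + 8*sqrt(3))*sqrt(-145) = (428/35 + 8*sqrt(3))*(I*sqrt(145)) = I*sqrt(145)*(428/35 + 8*sqrt(3))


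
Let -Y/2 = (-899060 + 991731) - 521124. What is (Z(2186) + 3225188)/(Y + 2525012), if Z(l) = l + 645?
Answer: 3228019/3381918 ≈ 0.95449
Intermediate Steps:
Y = 856906 (Y = -2*((-899060 + 991731) - 521124) = -2*(92671 - 521124) = -2*(-428453) = 856906)
Z(l) = 645 + l
(Z(2186) + 3225188)/(Y + 2525012) = ((645 + 2186) + 3225188)/(856906 + 2525012) = (2831 + 3225188)/3381918 = 3228019*(1/3381918) = 3228019/3381918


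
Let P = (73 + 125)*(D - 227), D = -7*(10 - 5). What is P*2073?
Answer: -107538948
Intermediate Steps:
D = -35 (D = -7*5 = -35)
P = -51876 (P = (73 + 125)*(-35 - 227) = 198*(-262) = -51876)
P*2073 = -51876*2073 = -107538948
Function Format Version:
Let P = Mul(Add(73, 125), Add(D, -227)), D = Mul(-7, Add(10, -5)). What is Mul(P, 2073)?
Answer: -107538948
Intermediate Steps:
D = -35 (D = Mul(-7, 5) = -35)
P = -51876 (P = Mul(Add(73, 125), Add(-35, -227)) = Mul(198, -262) = -51876)
Mul(P, 2073) = Mul(-51876, 2073) = -107538948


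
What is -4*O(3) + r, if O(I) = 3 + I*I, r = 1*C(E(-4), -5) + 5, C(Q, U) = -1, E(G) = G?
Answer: -44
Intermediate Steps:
r = 4 (r = 1*(-1) + 5 = -1 + 5 = 4)
O(I) = 3 + I**2
-4*O(3) + r = -4*(3 + 3**2) + 4 = -4*(3 + 9) + 4 = -4*12 + 4 = -48 + 4 = -44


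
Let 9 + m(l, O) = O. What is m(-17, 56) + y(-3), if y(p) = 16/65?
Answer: 3071/65 ≈ 47.246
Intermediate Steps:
y(p) = 16/65 (y(p) = 16*(1/65) = 16/65)
m(l, O) = -9 + O
m(-17, 56) + y(-3) = (-9 + 56) + 16/65 = 47 + 16/65 = 3071/65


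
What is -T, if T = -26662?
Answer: 26662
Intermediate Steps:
-T = -1*(-26662) = 26662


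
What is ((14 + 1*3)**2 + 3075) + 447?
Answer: 3811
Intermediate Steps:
((14 + 1*3)**2 + 3075) + 447 = ((14 + 3)**2 + 3075) + 447 = (17**2 + 3075) + 447 = (289 + 3075) + 447 = 3364 + 447 = 3811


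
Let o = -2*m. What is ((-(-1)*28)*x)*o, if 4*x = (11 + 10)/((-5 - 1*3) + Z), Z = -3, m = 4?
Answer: 1176/11 ≈ 106.91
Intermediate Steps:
o = -8 (o = -2*4 = -8)
x = -21/44 (x = ((11 + 10)/((-5 - 1*3) - 3))/4 = (21/((-5 - 3) - 3))/4 = (21/(-8 - 3))/4 = (21/(-11))/4 = (21*(-1/11))/4 = (1/4)*(-21/11) = -21/44 ≈ -0.47727)
((-(-1)*28)*x)*o = (-(-1)*28*(-21/44))*(-8) = (-1*(-28)*(-21/44))*(-8) = (28*(-21/44))*(-8) = -147/11*(-8) = 1176/11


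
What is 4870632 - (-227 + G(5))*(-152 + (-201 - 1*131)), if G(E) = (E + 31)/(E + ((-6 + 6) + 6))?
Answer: 4762348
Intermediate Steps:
G(E) = (31 + E)/(6 + E) (G(E) = (31 + E)/(E + (0 + 6)) = (31 + E)/(E + 6) = (31 + E)/(6 + E))
4870632 - (-227 + G(5))*(-152 + (-201 - 1*131)) = 4870632 - (-227 + (31 + 5)/(6 + 5))*(-152 + (-201 - 1*131)) = 4870632 - (-227 + 36/11)*(-152 + (-201 - 131)) = 4870632 - (-227 + (1/11)*36)*(-152 - 332) = 4870632 - (-227 + 36/11)*(-484) = 4870632 - (-2461)*(-484)/11 = 4870632 - 1*108284 = 4870632 - 108284 = 4762348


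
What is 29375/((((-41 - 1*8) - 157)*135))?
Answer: -5875/5562 ≈ -1.0563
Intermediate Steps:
29375/((((-41 - 1*8) - 157)*135)) = 29375/((((-41 - 8) - 157)*135)) = 29375/(((-49 - 157)*135)) = 29375/((-206*135)) = 29375/(-27810) = 29375*(-1/27810) = -5875/5562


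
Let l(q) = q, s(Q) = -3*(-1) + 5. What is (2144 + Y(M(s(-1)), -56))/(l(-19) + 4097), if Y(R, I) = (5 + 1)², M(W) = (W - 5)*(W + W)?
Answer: 1090/2039 ≈ 0.53458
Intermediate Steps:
s(Q) = 8 (s(Q) = 3 + 5 = 8)
M(W) = 2*W*(-5 + W) (M(W) = (-5 + W)*(2*W) = 2*W*(-5 + W))
Y(R, I) = 36 (Y(R, I) = 6² = 36)
(2144 + Y(M(s(-1)), -56))/(l(-19) + 4097) = (2144 + 36)/(-19 + 4097) = 2180/4078 = 2180*(1/4078) = 1090/2039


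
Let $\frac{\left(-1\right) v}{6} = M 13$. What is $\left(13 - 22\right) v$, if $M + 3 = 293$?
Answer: $203580$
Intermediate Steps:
$M = 290$ ($M = -3 + 293 = 290$)
$v = -22620$ ($v = - 6 \cdot 290 \cdot 13 = \left(-6\right) 3770 = -22620$)
$\left(13 - 22\right) v = \left(13 - 22\right) \left(-22620\right) = \left(-9\right) \left(-22620\right) = 203580$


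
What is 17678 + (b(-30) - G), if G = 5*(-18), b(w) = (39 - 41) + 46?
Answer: 17812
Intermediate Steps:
b(w) = 44 (b(w) = -2 + 46 = 44)
G = -90
17678 + (b(-30) - G) = 17678 + (44 - 1*(-90)) = 17678 + (44 + 90) = 17678 + 134 = 17812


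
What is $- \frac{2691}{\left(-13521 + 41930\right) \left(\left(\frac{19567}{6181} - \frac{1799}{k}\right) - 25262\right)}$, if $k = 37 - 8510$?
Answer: $\frac{10840923891}{2890801013384428} \approx 3.7501 \cdot 10^{-6}$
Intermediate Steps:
$k = -8473$
$- \frac{2691}{\left(-13521 + 41930\right) \left(\left(\frac{19567}{6181} - \frac{1799}{k}\right) - 25262\right)} = - \frac{2691}{\left(-13521 + 41930\right) \left(\left(\frac{19567}{6181} - \frac{1799}{-8473}\right) - 25262\right)} = - \frac{2691}{28409 \left(\left(19567 \cdot \frac{1}{6181} - - \frac{1799}{8473}\right) - 25262\right)} = - \frac{2691}{28409 \left(\left(\frac{19567}{6181} + \frac{1799}{8473}\right) - 25262\right)} = - \frac{2691}{28409 \left(\frac{176910810}{52371613} - 25262\right)} = - \frac{2691}{28409 \left(- \frac{1322834776796}{52371613}\right)} = - \frac{2691}{- \frac{37580413173997564}{52371613}} = \left(-2691\right) \left(- \frac{52371613}{37580413173997564}\right) = \frac{10840923891}{2890801013384428}$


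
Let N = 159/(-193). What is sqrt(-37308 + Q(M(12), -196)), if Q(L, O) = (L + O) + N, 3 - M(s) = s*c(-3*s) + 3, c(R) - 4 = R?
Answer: I*sqrt(1382713567)/193 ≈ 192.67*I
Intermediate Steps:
c(R) = 4 + R
N = -159/193 (N = 159*(-1/193) = -159/193 ≈ -0.82383)
M(s) = -s*(4 - 3*s) (M(s) = 3 - (s*(4 - 3*s) + 3) = 3 - (3 + s*(4 - 3*s)) = 3 + (-3 - s*(4 - 3*s)) = -s*(4 - 3*s))
Q(L, O) = -159/193 + L + O (Q(L, O) = (L + O) - 159/193 = -159/193 + L + O)
sqrt(-37308 + Q(M(12), -196)) = sqrt(-37308 + (-159/193 + 12*(-4 + 3*12) - 196)) = sqrt(-37308 + (-159/193 + 12*(-4 + 36) - 196)) = sqrt(-37308 + (-159/193 + 12*32 - 196)) = sqrt(-37308 + (-159/193 + 384 - 196)) = sqrt(-37308 + 36125/193) = sqrt(-7164319/193) = I*sqrt(1382713567)/193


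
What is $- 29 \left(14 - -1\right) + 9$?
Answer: $-426$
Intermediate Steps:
$- 29 \left(14 - -1\right) + 9 = - 29 \left(14 + 1\right) + 9 = \left(-29\right) 15 + 9 = -435 + 9 = -426$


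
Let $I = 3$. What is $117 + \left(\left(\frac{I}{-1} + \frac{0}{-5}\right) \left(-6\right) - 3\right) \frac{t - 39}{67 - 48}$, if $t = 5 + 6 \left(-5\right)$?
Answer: $\frac{1263}{19} \approx 66.474$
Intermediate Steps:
$t = -25$ ($t = 5 - 30 = -25$)
$117 + \left(\left(\frac{I}{-1} + \frac{0}{-5}\right) \left(-6\right) - 3\right) \frac{t - 39}{67 - 48} = 117 + \left(\left(\frac{3}{-1} + \frac{0}{-5}\right) \left(-6\right) - 3\right) \frac{-25 - 39}{67 - 48} = 117 + \left(\left(3 \left(-1\right) + 0 \left(- \frac{1}{5}\right)\right) \left(-6\right) - 3\right) \left(- \frac{64}{19}\right) = 117 + \left(\left(-3 + 0\right) \left(-6\right) - 3\right) \left(\left(-64\right) \frac{1}{19}\right) = 117 + \left(\left(-3\right) \left(-6\right) - 3\right) \left(- \frac{64}{19}\right) = 117 + \left(18 - 3\right) \left(- \frac{64}{19}\right) = 117 + 15 \left(- \frac{64}{19}\right) = 117 - \frac{960}{19} = \frac{1263}{19}$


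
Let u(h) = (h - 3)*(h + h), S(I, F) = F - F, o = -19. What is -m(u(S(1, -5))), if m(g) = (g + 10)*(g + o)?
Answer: 190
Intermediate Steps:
S(I, F) = 0
u(h) = 2*h*(-3 + h) (u(h) = (-3 + h)*(2*h) = 2*h*(-3 + h))
m(g) = (-19 + g)*(10 + g) (m(g) = (g + 10)*(g - 19) = (10 + g)*(-19 + g) = (-19 + g)*(10 + g))
-m(u(S(1, -5))) = -(-190 + (2*0*(-3 + 0))² - 18*0*(-3 + 0)) = -(-190 + (2*0*(-3))² - 18*0*(-3)) = -(-190 + 0² - 9*0) = -(-190 + 0 + 0) = -1*(-190) = 190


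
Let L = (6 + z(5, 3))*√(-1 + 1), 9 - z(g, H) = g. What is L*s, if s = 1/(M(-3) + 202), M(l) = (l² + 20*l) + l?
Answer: 0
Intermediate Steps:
z(g, H) = 9 - g
M(l) = l² + 21*l
s = 1/148 (s = 1/(-3*(21 - 3) + 202) = 1/(-3*18 + 202) = 1/(-54 + 202) = 1/148 ≈ 0.0067568)
L = 0 (L = (6 + (9 - 1*5))*√(-1 + 1) = (6 + (9 - 5))*√0 = (6 + 4)*0 = 10*0 = 0)
L*s = 0*(1/148) = 0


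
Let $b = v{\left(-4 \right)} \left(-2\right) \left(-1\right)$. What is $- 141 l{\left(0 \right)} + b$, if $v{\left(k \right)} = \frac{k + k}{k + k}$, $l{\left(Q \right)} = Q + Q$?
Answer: $2$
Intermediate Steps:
$l{\left(Q \right)} = 2 Q$
$v{\left(k \right)} = 1$ ($v{\left(k \right)} = \frac{2 k}{2 k} = 2 k \frac{1}{2 k} = 1$)
$b = 2$ ($b = 1 \left(-2\right) \left(-1\right) = \left(-2\right) \left(-1\right) = 2$)
$- 141 l{\left(0 \right)} + b = - 141 \cdot 2 \cdot 0 + 2 = \left(-141\right) 0 + 2 = 0 + 2 = 2$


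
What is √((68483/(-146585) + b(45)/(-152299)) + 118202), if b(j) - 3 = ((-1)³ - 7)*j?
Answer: √1202264997165204150666430/3189249845 ≈ 343.80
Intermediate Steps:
b(j) = 3 - 8*j (b(j) = 3 + ((-1)³ - 7)*j = 3 + (-1 - 7)*j = 3 - 8*j)
√((68483/(-146585) + b(45)/(-152299)) + 118202) = √((68483/(-146585) + (3 - 8*45)/(-152299)) + 118202) = √((68483*(-1/146585) + (3 - 360)*(-1/152299)) + 118202) = √((-68483/146585 - 357*(-1/152299)) + 118202) = √((-68483/146585 + 51/21757) + 118202) = √(-1482508796/3189249845 + 118202) = √(376974227669894/3189249845) = √1202264997165204150666430/3189249845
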